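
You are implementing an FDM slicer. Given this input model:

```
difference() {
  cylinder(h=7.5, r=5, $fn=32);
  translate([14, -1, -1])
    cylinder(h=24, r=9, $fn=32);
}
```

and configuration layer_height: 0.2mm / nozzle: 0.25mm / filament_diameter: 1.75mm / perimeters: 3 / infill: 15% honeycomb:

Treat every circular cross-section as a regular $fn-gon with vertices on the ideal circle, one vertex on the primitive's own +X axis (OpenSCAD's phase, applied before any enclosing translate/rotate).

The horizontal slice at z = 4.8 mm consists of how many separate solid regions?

At z = 4.8 mm: the r=5 cylinder contributes a regular 32-gon of circumradius 5; the r=9 cylinder at (14, -1) gives a regular 32-gon of circumradius 9 (constant along its height); After the difference (first − rest): starting from the r=5 cylinder, the r=9 cylinder at (14, -1) misses the remaining region (no effect) — 1 connected region. The result has 1 disconnected region.

1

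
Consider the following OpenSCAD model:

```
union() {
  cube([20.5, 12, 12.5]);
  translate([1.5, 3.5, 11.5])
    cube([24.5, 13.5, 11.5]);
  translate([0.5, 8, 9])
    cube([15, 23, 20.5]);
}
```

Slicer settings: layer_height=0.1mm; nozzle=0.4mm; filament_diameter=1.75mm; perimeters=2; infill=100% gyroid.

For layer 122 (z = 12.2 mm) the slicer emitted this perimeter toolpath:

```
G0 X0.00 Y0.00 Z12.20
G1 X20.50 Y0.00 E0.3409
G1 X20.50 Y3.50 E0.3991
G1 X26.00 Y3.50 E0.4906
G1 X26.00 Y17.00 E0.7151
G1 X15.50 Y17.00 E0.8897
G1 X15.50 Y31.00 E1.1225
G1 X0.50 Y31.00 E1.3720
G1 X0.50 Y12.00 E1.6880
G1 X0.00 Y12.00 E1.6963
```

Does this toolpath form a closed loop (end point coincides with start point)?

no

Start point (G0): (0.00, 0.00). End point (last G1): the path does not return to the start — open.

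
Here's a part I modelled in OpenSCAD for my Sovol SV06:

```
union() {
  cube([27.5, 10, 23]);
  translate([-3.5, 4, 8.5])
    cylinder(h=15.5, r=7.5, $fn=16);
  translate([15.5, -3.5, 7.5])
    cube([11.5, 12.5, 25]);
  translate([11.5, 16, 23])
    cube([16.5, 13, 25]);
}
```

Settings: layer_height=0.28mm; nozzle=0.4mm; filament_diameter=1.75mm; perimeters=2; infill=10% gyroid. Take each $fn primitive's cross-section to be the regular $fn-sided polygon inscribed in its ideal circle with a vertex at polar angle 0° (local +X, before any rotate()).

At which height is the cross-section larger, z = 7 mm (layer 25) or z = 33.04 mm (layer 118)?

layer 25 (z = 7 mm)

Layer 25 (z = 7): the cube (footprint 27.5×10) is included at this height (area 275.00 mm²); the cylinder at (-3.5, 4) does not reach this height (z outside [8.5, 24]); the cube at (15.5, -3.5) does not reach this height (z outside [7.5, 32.5]); the cube at (11.5, 16) is absent (z outside [23, 48]); Taking the union: only the 27.5×10 cube is present, so the union is just that shape — area = 275.00 mm². So its area = 275.00 mm². Layer 118 (z = 33.04): the cube does not reach this height (z outside [0, 23]); the cylinder at (-3.5, 4) is not intersected at this z (z outside [8.5, 24]); the cube at (15.5, -3.5) is not intersected at this z (z outside [7.5, 32.5]); the cube at (11.5, 16) (footprint 16.5×13) is included at this height (area 214.50 mm²); Merging all regions: only the 16.5×13 cube at (11.5, 16) is present, so the union is just that shape — area = 214.50 mm². So its area = 214.50 mm². Layer 25 is larger (275.00 vs 214.50 mm²).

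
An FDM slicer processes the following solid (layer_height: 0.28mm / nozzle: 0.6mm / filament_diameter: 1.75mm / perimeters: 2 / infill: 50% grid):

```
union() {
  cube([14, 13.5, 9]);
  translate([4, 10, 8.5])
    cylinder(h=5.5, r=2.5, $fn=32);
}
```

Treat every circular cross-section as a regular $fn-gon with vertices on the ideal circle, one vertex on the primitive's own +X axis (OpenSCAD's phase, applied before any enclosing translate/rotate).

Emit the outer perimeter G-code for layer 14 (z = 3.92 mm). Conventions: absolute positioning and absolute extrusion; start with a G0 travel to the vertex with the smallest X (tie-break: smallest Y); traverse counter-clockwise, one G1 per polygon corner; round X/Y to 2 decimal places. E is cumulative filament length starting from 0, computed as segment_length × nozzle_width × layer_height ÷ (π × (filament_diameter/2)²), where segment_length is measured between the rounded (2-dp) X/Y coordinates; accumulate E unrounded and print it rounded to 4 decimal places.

At z = 3.92 mm: the 14×13.5 cube contributes its full rectangle; the cylinder at (4, 10) does not reach this height (z outside [8.5, 14]); Taking the union: only the 14×13.5 cube is present, so the union is just that shape — 1 connected region. The outline is a single polygon with 4 vertices. Extrusion per mm of travel: 0.6 × 0.28 / (π × 0.875²) = 0.069846. Accumulating E over each segment gives final E = 3.8415.

G0 X0.00 Y0.00 Z3.92
G1 X14.00 Y0.00 E0.9778
G1 X14.00 Y13.50 E1.9208
G1 X0.00 Y13.50 E2.8986
G1 X0.00 Y0.00 E3.8415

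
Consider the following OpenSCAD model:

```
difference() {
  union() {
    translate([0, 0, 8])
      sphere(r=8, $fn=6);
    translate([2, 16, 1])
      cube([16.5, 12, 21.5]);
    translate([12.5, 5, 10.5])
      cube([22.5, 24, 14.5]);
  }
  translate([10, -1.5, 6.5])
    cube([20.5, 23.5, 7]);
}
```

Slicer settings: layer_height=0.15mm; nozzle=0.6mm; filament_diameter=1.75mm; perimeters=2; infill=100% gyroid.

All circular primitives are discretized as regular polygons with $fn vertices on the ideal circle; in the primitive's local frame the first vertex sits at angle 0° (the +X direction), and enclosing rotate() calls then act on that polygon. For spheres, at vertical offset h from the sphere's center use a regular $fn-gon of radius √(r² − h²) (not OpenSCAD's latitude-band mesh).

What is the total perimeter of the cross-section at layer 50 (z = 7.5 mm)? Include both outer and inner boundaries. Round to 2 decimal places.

104.91 mm

At z = 7.5 mm: the r=8 sphere slices to a regular 6-gon of circumradius 7.984 (√(r²−h²) with h=0.5 from center) (perimeter = 2·6·7.984·sin(180°/6) = 47.91 mm); the cube at (2, 16) (footprint 16.5×12) is included at this height (perimeter 57.00 mm); the cube at (12.5, 5) does not reach this height (z outside [10.5, 25]); Combining (union): the 2 present regions are separate (no shared area or edge), so areas and boundary lengths simply add and each stays a separate island — boundary = 104.91 mm; the cube at (10, -1.5) is present — its section is the full 20.5×23.5 rectangle (perimeter 88.00 mm); After the difference (first − rest): starting from that combined region, the 20.5×23.5 cube at (10, -1.5) partially overlaps it — only the 51.00 mm² overlap (of its 481.75 mm²) is removed, clipping the outline — boundary = 104.91 mm. Overall, the cross-section has 2 separate islands. Total boundary length (outer) = 104.91 mm.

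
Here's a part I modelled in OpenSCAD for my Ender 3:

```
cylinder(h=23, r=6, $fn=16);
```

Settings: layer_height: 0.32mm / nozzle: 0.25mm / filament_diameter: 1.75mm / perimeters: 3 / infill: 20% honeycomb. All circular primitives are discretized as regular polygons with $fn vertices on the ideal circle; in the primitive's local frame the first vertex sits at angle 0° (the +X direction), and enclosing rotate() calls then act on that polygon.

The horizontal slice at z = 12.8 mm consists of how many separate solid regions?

At z = 12.8 mm: the r=6 cylinder gives a regular 16-gon of circumradius 6 (constant along its height). The result has 1 disconnected region.

1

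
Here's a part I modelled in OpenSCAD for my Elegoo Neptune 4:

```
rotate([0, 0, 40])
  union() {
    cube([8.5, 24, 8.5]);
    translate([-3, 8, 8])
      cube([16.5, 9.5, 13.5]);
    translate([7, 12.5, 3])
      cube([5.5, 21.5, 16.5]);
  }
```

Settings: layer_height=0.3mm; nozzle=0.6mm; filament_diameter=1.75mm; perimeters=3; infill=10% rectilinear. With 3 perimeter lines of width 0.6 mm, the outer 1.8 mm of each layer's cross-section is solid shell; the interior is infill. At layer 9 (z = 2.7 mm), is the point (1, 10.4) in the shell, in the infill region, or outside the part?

shell

At z = 2.7 mm: the cube is present — its section is the full 8.5×24 rectangle; the cube at (-3, 8) does not reach this height (z outside [8, 21.5]); the cube at (7, 12.5) is absent (z outside [3, 19.5]); Merging all regions: only the 8.5×24 cube is present, so the union is just that shape — 1 connected region; (rotated 40° about Z; rotation is an isometry so areas/perimeters/island counts are preserved). Overall, the cross-section is a single solid region. Undo the 40° rotation: the query point maps to (7.451, 7.324) in the un-rotated model frame. The nearest boundary edge runs (8.50, 0.00)→(8.50, 24.00); distance from the point to it = 1.05 mm. The point is inside the cross-section, 1.05 mm from the nearest boundary — within the 1.8 mm shell band (3 × 0.6).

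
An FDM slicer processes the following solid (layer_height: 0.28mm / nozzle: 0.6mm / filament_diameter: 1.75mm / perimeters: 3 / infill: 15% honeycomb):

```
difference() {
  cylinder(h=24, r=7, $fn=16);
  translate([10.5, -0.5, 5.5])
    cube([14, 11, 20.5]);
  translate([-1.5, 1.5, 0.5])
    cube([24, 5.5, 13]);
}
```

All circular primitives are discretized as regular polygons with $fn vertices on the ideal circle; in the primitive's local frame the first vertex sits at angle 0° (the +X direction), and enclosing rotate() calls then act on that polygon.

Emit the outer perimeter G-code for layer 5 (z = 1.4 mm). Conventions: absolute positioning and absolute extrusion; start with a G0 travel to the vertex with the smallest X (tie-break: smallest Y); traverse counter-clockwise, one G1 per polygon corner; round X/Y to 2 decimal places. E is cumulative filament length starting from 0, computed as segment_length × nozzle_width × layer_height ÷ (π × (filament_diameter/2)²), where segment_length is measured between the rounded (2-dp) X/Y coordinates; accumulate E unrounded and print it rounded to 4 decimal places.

At z = 1.4 mm: the cylinder: section is a regular 16-gon, circumradius r=7; the cube at (10.5, -0.5) does not reach this height (z outside [5.5, 26]); the cube at (-1.5, 1.5) (footprint 24×5.5) is included at this height; Subtracting the remaining from the first: starting from the r=7 cylinder, the 24×5.5 cube at (-1.5, 1.5) partially overlaps it — only the 35.25 mm² overlap (of its 132.00 mm²) is removed, clipping the outline — 1 connected region. The outline is a single polygon with 15 vertices. Extrusion per mm of travel: 0.6 × 0.28 / (π × 0.875²) = 0.069846. Accumulating E over each segment gives final E = 3.2257.

G0 X-7.00 Y0.00 Z1.40
G1 X-6.47 Y-2.68 E0.1908
G1 X-4.95 Y-4.95 E0.3816
G1 X-2.68 Y-6.47 E0.5724
G1 X0.00 Y-7.00 E0.7633
G1 X2.68 Y-6.47 E0.9541
G1 X4.95 Y-4.95 E1.1449
G1 X6.47 Y-2.68 E1.3357
G1 X7.00 Y0.00 E1.5265
G1 X6.70 Y1.50 E1.6334
G1 X-1.50 Y1.50 E2.2061
G1 X-1.50 Y6.70 E2.5693
G1 X-2.68 Y6.47 E2.6533
G1 X-4.95 Y4.95 E2.8441
G1 X-6.47 Y2.68 E3.0349
G1 X-7.00 Y0.00 E3.2257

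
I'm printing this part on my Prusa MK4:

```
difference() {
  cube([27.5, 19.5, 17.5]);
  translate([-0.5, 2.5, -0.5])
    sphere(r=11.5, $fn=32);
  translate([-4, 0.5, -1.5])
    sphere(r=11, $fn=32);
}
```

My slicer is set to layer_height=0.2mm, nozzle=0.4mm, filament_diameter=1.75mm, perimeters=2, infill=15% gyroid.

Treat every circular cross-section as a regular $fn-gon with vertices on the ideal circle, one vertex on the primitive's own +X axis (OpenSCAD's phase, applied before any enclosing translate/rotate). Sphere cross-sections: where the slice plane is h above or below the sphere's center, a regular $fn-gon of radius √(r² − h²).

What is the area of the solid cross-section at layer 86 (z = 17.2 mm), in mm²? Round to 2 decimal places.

At z = 17.2 mm: the cube is present — its section is the full 27.5×19.5 rectangle (area 536.25 mm²); the sphere at (-0.5, 2.5) does not reach this height (|z−center|=17.700 > r=11.5); the sphere at (-4, 0.5) is absent (|z−center|=18.700 > r=11); Taking the first minus the rest: none of the subtracted shapes is present at this height, so the 27.5×19.5 cube is unchanged — area = 536.25 mm². Overall, the cross-section is a single solid region. Net area = 536.25 mm².

536.25 mm²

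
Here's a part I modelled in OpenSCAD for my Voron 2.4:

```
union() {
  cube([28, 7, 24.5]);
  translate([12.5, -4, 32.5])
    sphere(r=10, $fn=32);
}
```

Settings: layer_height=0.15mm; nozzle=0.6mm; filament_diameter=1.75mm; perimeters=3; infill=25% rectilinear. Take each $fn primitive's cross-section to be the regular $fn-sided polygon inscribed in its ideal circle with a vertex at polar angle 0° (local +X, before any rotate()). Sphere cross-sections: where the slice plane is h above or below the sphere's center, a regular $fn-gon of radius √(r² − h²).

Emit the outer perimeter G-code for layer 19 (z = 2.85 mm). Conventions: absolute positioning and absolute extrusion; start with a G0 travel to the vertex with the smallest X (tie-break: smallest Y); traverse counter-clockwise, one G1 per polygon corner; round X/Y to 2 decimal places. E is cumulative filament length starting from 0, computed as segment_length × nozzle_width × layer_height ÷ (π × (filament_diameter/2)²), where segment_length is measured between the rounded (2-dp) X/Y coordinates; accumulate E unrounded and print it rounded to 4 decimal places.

At z = 2.85 mm: the cube is present — its section is the full 28×7 rectangle; the sphere at (12.5, -4) does not reach this height (|z−center|=29.650 > r=10); Combining (union): only the 28×7 cube is present, so the union is just that shape — 1 connected region. The outline is a single polygon with 4 vertices. Extrusion per mm of travel: 0.6 × 0.15 / (π × 0.875²) = 0.037418. Accumulating E over each segment gives final E = 2.6192.

G0 X0.00 Y0.00 Z2.85
G1 X28.00 Y0.00 E1.0477
G1 X28.00 Y7.00 E1.3096
G1 X0.00 Y7.00 E2.3573
G1 X0.00 Y0.00 E2.6192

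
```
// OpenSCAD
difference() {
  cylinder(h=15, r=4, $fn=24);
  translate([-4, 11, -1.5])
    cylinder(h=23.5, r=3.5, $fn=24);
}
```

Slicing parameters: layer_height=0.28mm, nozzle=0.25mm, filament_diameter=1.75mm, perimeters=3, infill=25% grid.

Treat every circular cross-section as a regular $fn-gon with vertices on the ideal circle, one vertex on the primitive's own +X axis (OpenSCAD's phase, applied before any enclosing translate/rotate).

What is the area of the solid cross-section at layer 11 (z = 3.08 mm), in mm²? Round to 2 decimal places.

49.69 mm²

At z = 3.08 mm: the cylinder: section is a regular 24-gon, circumradius r=4 (area = (24/2)·4.000²·sin(360°/24) = 49.69 mm²); the r=3.5 cylinder at (-4, 11) gives a regular 24-gon of circumradius 3.5 (constant along its height) (area = (24/2)·3.500²·sin(360°/24) = 38.05 mm²); Subtracting the remaining from the first: starting from the r=4 cylinder (49.69 mm²), the r=3.5 cylinder at (-4, 11) misses the remaining region (no effect) — area = 49.69 mm². Overall, the cross-section is a single solid region. Net area = 49.69 mm².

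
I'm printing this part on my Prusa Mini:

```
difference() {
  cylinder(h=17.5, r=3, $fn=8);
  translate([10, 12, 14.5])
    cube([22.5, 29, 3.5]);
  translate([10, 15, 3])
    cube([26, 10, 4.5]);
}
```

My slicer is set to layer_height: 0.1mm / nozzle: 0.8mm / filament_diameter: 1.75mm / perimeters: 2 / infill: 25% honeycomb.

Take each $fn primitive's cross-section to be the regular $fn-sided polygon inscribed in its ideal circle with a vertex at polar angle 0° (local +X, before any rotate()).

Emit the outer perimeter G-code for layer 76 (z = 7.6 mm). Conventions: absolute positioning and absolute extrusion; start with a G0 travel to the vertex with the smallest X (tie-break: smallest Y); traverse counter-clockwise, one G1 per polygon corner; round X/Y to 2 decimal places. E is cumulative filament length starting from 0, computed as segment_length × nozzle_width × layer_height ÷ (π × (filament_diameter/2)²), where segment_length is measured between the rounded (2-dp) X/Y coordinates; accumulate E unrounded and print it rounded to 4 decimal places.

G0 X-3.00 Y0.00 Z7.60
G1 X-2.12 Y-2.12 E0.0763
G1 X0.00 Y-3.00 E0.1527
G1 X2.12 Y-2.12 E0.2290
G1 X3.00 Y0.00 E0.3054
G1 X2.12 Y2.12 E0.3817
G1 X0.00 Y3.00 E0.4581
G1 X-2.12 Y2.12 E0.5344
G1 X-3.00 Y0.00 E0.6108

At z = 7.6 mm: the r=3 cylinder gives a regular 8-gon of circumradius 3 (constant along its height); the cube at (10, 12) is absent (z outside [14.5, 18]); the cube at (10, 15) is absent (z outside [3, 7.5]); Taking the first minus the rest: none of the subtracted shapes is present at this height, so the r=3 cylinder is unchanged — 1 connected region. The outline is a single polygon with 8 vertices. Extrusion per mm of travel: 0.8 × 0.1 / (π × 0.875²) = 0.033260. Accumulating E over each segment gives final E = 0.6108.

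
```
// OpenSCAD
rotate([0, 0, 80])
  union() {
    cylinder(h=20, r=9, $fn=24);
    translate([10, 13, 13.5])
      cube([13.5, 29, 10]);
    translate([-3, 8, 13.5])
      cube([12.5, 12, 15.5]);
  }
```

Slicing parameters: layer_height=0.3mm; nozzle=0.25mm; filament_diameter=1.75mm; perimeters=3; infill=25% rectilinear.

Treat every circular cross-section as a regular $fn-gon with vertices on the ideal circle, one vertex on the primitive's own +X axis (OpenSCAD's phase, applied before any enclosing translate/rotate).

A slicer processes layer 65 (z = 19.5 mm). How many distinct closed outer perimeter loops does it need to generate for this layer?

2

At z = 19.5 mm: the r=9 cylinder gives a regular 24-gon of circumradius 9 (constant along its height); the cube at (10, 13) is present — its section is the full 13.5×29 rectangle; the cube at (-3, 8) is present — its section is the full 12.5×12 rectangle; Taking the union: the regions partially overlap (shared area 4.90 mm²), so overlapping operands fuse into one piece — 2 connected regions; (rotated 80° about Z; rotation is an isometry so areas/perimeters/island counts are preserved). The result has 2 disconnected regions.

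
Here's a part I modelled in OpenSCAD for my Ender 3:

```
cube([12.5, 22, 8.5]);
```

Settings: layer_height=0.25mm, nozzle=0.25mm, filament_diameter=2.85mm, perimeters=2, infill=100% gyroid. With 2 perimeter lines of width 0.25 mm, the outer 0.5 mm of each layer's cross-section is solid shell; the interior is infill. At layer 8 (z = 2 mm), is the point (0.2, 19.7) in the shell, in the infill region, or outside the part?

shell

At z = 2 mm: the cube is present — its section is the full 12.5×22 rectangle. Overall, the cross-section is a single solid region. The nearest boundary edge runs (0.00, 22.00)→(0.00, 0.00); distance from the point to it = 0.20 mm. The point is inside the cross-section, 0.20 mm from the nearest boundary — within the 0.5 mm shell band (2 × 0.25).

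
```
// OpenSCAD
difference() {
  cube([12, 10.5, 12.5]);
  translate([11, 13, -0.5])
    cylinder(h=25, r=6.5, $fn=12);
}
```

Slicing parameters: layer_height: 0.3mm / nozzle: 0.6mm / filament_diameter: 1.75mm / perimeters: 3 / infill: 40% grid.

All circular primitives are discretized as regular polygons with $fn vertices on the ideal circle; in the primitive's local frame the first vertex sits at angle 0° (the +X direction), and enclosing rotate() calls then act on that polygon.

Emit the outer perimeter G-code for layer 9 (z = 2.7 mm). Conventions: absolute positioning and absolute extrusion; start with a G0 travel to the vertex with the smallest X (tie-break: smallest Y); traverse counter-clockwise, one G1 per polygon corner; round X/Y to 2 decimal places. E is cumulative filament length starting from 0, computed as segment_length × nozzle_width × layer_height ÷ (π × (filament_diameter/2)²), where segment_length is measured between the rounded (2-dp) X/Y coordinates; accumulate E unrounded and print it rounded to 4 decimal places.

At z = 2.7 mm: the cube (footprint 12×10.5) is included at this height; the r=6.5 cylinder at (11, 13) contributes a regular 12-gon of circumradius 6.5; Subtracting the remaining from the first: starting from the 12×10.5 cube, the r=6.5 cylinder at (11, 13) partially overlaps it — only the 20.14 mm² overlap (of its 126.75 mm²) is removed, clipping the outline — 1 connected region. The outline is a single polygon with 8 vertices. Extrusion per mm of travel: 0.6 × 0.3 / (π × 0.875²) = 0.074835. Accumulating E over each segment gives final E = 3.2166.

G0 X0.00 Y0.00 Z2.70
G1 X12.00 Y0.00 E0.8980
G1 X12.00 Y6.77 E1.4047
G1 X11.00 Y6.50 E1.4822
G1 X7.75 Y7.37 E1.7340
G1 X5.37 Y9.75 E1.9858
G1 X5.17 Y10.50 E2.0439
G1 X0.00 Y10.50 E2.4308
G1 X0.00 Y0.00 E3.2166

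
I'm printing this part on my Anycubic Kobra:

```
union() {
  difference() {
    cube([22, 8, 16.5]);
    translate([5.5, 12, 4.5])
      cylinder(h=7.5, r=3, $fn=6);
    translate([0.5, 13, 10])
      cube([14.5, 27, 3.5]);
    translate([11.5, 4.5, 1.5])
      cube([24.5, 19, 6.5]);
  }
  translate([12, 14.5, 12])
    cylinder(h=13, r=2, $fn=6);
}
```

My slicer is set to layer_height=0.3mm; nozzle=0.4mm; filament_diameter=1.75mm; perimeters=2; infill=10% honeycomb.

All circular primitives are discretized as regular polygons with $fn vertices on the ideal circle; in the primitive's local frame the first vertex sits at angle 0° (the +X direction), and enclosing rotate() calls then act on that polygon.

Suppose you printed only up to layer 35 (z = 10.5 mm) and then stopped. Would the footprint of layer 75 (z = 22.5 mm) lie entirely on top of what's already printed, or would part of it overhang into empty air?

Compare the two slices. At z = 10.5: the cube (footprint 22×8) is included at this height (area 176.00 mm²); the r=3 cylinder at (5.5, 12) contributes a regular 6-gon of circumradius 3 (area = (6/2)·3.000²·sin(360°/6) = 23.38 mm²); the cube at (0.5, 13) (footprint 14.5×27) is included at this height (area 391.50 mm²); the cube at (11.5, 4.5) is not intersected at this z (z outside [1.5, 8]); After the difference (first − rest): starting from the 22×8 cube (176.00 mm²), the r=3 cylinder at (5.5, 12) misses the remaining region (no effect); the 14.5×27 cube at (0.5, 13) misses the remaining region (no effect) — area = 176.00 mm²; the cylinder at (12, 14.5) does not reach this height (z outside [12, 25]); Merging all regions: only that combined region is present, so the union is just that shape — area = 176.00 mm². At z = 22.5: the cube is not intersected at this z (z outside [0, 16.5]); the cylinder at (5.5, 12) does not reach this height (z outside [4.5, 12]); the cube at (0.5, 13) is absent (z outside [10, 13.5]); the cube at (11.5, 4.5) is absent (z outside [1.5, 8]); Taking the first minus the rest: the first operand is absent here, so nothing remains; the cylinder at (12, 14.5): section is a regular 6-gon, circumradius r=2 (area = (6/2)·2.000²·sin(360°/6) = 10.39 mm²); Combining (union): only the r=2 cylinder at (12, 14.5) is present, so the union is just that shape — area = 10.39 mm². Checking containment: at z = 22.5 the cross-section extends beyond the z = 10.5 cross-section by about 10.39 mm².

part overhangs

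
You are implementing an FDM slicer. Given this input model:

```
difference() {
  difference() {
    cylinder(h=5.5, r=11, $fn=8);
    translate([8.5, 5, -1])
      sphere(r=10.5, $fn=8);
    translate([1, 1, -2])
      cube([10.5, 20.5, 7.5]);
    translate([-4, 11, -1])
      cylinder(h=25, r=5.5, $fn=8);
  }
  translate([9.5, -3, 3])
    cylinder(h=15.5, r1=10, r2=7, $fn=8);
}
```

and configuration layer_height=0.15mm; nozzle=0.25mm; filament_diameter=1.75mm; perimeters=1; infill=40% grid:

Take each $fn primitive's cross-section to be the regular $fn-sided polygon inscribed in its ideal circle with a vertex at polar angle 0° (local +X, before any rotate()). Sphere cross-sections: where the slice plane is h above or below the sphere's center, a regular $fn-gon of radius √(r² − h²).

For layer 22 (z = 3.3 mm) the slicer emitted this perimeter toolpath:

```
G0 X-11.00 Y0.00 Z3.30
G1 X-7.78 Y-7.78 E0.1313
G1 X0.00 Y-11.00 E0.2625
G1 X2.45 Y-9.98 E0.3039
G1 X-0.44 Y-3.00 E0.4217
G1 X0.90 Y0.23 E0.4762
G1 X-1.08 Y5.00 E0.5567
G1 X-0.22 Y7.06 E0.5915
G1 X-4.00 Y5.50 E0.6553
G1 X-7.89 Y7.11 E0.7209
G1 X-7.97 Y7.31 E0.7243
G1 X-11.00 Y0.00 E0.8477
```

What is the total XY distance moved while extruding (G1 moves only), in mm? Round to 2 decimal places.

54.37 mm

Sum the Euclidean lengths of each G1 segment: total = 54.37 mm.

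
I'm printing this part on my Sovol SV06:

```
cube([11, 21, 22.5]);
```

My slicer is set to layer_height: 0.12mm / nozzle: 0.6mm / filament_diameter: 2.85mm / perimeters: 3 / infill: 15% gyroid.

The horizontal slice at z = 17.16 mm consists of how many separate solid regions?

1

At z = 17.16 mm: the 11×21 cube contributes its full rectangle. The result has 1 disconnected region.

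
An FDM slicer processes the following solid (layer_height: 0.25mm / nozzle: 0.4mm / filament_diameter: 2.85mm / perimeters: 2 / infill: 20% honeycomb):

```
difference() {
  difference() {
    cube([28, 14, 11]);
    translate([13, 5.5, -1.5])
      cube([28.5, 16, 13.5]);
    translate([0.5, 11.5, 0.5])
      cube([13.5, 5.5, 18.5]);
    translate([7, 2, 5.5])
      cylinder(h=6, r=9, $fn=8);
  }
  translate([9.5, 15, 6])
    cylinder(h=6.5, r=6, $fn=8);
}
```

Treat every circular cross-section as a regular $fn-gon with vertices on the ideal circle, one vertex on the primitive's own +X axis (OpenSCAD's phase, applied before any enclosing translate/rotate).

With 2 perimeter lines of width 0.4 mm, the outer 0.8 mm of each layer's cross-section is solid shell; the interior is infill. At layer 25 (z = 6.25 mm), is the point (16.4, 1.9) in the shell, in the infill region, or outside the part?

At z = 6.25 mm: the cube is present — its section is the full 28×14 rectangle; the 28.5×16 cube at (13, 5.5) contributes its full rectangle; the 13.5×5.5 cube at (0.5, 11.5) contributes its full rectangle; the r=9 cylinder at (7, 2) contributes a regular 8-gon of circumradius 9; After the difference (first − rest): starting from the 28×14 cube, the 28.5×16 cube at (13, 5.5) partially overlaps it — only the 127.50 mm² overlap (of its 456.00 mm²) is removed, clipping the outline; the 13.5×5.5 cube at (0.5, 11.5) partially overlaps it — only the 31.25 mm² overlap (of its 74.25 mm²) is removed, clipping the outline; the r=9 cylinder at (7, 2) partially overlaps it — only the 138.13 mm² overlap (of its 229.10 mm²) is removed, clipping the outline — 2 connected regions; the r=6 cylinder at (9.5, 15) gives a regular 8-gon of circumradius 6 (constant along its height); Subtracting the remaining from the first: starting from that combined region, the r=6 cylinder at (9.5, 15) partially overlaps it — only the 9.67 mm² overlap (of its 101.82 mm²) is removed, clipping the outline — 3 connected regions. Overall, the cross-section has 3 separate islands. The nearest boundary edge runs (16.00, 2.00)→(14.55, 5.50); distance from the point to it = 0.41 mm. (Shell/infill is judged within the island containing the point — the largest one.) The point is inside the cross-section, 0.41 mm from the nearest boundary — within the 0.8 mm shell band (2 × 0.4).

shell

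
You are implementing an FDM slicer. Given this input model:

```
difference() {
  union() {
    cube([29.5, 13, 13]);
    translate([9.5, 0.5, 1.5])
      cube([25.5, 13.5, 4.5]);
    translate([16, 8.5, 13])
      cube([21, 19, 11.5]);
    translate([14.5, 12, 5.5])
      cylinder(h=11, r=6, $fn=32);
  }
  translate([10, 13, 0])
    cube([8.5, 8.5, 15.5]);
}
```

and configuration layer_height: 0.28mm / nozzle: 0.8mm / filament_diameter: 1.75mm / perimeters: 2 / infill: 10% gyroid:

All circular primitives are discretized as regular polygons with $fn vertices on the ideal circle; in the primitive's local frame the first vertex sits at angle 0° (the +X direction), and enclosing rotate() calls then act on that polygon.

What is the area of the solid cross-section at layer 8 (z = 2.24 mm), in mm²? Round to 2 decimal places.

At z = 2.24 mm: the cube is present — its section is the full 29.5×13 rectangle (area 383.50 mm²); the cube at (9.5, 0.5) (footprint 25.5×13.5) is included at this height (area 344.25 mm²); the cube at (16, 8.5) is not intersected at this z (z outside [13, 24.5]); the cylinder at (14.5, 12) is not intersected at this z (z outside [5.5, 16.5]); Combining (union): the regions partially overlap — summed areas 727.75 mm² minus the doubly-counted overlap 250.00 mm² gives 477.75 mm² — area = 477.75 mm²; the cube at (10, 13) is present — its section is the full 8.5×8.5 rectangle (area 72.25 mm²); After the difference (first − rest): starting from that combined region (477.75 mm²), the 8.5×8.5 cube at (10, 13) partially overlaps it — only the 8.50 mm² overlap (of its 72.25 mm²) is removed, clipping the outline — area = 469.25 mm². Overall, the cross-section is a single solid region. Net area = 469.25 mm².

469.25 mm²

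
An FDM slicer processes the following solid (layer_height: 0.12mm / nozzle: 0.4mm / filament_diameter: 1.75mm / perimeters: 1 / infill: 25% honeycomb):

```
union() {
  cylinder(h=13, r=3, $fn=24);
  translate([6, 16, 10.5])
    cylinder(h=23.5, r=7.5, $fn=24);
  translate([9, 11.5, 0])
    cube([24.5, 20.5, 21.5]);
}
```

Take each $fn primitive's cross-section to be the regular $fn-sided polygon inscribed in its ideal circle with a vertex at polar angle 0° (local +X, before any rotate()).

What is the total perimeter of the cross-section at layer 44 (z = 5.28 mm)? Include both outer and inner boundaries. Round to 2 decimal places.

108.80 mm

At z = 5.28 mm: the r=3 cylinder contributes a regular 24-gon of circumradius 3 (perimeter = 2·24·3.000·sin(180°/24) = 18.80 mm); the cylinder at (6, 16) is not intersected at this z (z outside [10.5, 34]); the cube at (9, 11.5) (footprint 24.5×20.5) is included at this height (perimeter 90.00 mm); Merging all regions: the 2 present regions are separate (no shared area or edge), so areas and boundary lengths simply add and each stays a separate island — boundary = 108.80 mm. Overall, the cross-section has 2 separate islands. Total boundary length (outer) = 108.80 mm.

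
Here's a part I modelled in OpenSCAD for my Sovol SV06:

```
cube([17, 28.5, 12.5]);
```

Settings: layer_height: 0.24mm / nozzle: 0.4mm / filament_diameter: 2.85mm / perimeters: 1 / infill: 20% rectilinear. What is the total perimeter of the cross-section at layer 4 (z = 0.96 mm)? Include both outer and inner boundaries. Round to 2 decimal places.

91.00 mm

At z = 0.96 mm: the 17×28.5 cube contributes its full rectangle (perimeter 91.00 mm). Overall, the cross-section is a single solid region. Total boundary length (outer) = 91.00 mm.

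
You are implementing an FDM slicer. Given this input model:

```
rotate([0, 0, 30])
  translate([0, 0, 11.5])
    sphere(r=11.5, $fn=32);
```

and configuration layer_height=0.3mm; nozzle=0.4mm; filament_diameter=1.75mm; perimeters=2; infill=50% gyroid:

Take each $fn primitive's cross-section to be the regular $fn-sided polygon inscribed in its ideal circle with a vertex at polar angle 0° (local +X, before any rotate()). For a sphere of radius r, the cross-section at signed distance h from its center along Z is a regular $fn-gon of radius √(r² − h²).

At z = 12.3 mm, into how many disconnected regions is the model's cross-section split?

1

At z = 12.3 mm: the r=11.5 sphere slices to a regular 32-gon of circumradius 11.472 (√(r²−h²) with h=0.8 from center); (rotated 30° about Z; rotation is an isometry so areas/perimeters/island counts are preserved). The result has 1 disconnected region.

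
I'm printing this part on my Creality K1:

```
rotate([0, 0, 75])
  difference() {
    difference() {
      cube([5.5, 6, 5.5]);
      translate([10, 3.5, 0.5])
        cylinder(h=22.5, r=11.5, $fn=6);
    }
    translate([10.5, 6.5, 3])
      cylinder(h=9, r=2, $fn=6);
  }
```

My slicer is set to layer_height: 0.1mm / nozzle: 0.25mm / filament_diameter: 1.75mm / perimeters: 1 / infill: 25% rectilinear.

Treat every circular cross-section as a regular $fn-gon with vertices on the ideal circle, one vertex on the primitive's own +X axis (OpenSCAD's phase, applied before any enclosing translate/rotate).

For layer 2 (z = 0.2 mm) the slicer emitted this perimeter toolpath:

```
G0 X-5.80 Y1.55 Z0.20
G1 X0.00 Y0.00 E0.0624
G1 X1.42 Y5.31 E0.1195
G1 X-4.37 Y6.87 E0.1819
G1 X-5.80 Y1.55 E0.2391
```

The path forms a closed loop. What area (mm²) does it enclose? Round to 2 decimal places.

Apply the shoelace formula to the sequence of (X, Y) vertices; enclosed area = 33.02 mm².

33.02 mm²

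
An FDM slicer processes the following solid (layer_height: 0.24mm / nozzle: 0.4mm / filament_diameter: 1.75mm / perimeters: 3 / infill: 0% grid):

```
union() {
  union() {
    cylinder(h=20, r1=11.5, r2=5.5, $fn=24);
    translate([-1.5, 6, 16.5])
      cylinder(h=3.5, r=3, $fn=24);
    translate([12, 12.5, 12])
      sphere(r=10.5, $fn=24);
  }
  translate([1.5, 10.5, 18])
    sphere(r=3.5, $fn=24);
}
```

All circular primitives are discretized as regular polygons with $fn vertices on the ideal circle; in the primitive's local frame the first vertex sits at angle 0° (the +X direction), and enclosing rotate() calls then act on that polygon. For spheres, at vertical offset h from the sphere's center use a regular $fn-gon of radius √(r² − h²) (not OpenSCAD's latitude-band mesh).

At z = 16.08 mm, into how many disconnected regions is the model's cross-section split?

2

At z = 16.08 mm: the cone contributes a regular 24-gon of circumradius 6.676 (interpolated between r1=11.5 and r2=5.5 at t=0.804); the cylinder at (-1.5, 6) is absent (z outside [16.5, 20]); the r=10.5 sphere at (12, 12.5) contributes a regular 24-gon of circumradius √(10.5²−4.08²) = 9.675; Taking the union: the 2 present regions are separate (no shared area or edge), so areas and boundary lengths simply add and each stays a separate island — 2 connected regions; the r=3.5 sphere at (1.5, 10.5) slices to a regular 24-gon of circumradius 2.926 (√(r²−h²) with h=1.92 from center); Merging all regions: the regions partially overlap (shared area 6.58 mm²), so overlapping operands fuse into one piece — 2 connected regions. The result has 2 disconnected regions.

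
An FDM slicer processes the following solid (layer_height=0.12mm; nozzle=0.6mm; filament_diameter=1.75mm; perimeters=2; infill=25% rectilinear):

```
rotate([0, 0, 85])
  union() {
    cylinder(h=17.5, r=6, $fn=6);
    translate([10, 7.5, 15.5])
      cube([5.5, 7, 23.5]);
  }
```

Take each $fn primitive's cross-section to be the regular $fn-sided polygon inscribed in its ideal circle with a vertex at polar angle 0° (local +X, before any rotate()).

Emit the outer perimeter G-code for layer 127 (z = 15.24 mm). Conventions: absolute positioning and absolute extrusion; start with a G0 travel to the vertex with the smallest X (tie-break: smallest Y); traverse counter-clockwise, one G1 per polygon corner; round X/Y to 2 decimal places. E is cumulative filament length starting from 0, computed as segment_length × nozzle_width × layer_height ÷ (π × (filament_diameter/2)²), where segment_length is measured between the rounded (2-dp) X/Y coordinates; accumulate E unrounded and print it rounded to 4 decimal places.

G0 X-5.44 Y-2.54 Z15.24
G1 X-0.52 Y-5.98 E0.1797
G1 X4.91 Y-3.44 E0.3592
G1 X5.44 Y2.54 E0.5389
G1 X0.52 Y5.98 E0.7186
G1 X-4.91 Y3.44 E0.8980
G1 X-5.44 Y-2.54 E1.0777

At z = 15.24 mm: the cylinder: section is a regular 6-gon, circumradius r=6; the cube at (10, 7.5) is absent (z outside [15.5, 39]); Taking the union: only the r=6 cylinder is present, so the union is just that shape — 1 connected region; (rotated 85° about Z; rotation is an isometry so areas/perimeters/island counts are preserved). The outline is a single polygon with 6 vertices. Extrusion per mm of travel: 0.6 × 0.12 / (π × 0.875²) = 0.029934. Accumulating E over each segment gives final E = 1.0777.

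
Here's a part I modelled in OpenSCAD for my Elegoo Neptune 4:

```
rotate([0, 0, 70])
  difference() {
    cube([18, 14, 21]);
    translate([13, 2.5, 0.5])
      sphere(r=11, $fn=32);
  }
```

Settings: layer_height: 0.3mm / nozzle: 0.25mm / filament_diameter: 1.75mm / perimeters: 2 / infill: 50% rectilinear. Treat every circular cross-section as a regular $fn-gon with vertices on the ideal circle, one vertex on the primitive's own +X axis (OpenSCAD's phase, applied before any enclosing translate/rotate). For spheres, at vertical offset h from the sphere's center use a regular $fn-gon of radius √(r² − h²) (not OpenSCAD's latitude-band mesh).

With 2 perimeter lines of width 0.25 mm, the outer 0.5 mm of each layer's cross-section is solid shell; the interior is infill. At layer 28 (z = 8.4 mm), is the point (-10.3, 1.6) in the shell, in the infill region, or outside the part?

At z = 8.4 mm: the cube is present — its section is the full 18×14 rectangle; the sphere at (13, 2.5): section is a regular 32-gon, circumradius = √(r²−h²) = √(11²−7.9²) = 7.654; Subtracting the remaining from the first: starting from the 18×14 cube, the r=11 sphere at (13, 2.5) partially overlaps it — only the 112.15 mm² overlap (of its 182.89 mm²) is removed, clipping the outline — 1 connected region; (whole slice rotated 70° about Z — lengths, areas and connectivity unchanged). Overall, the cross-section is a single solid region. Undo the 70° rotation: the query point maps to (-2.019, 10.226) in the un-rotated model frame. The nearest boundary edge runs (0.00, 0.00)→(0.00, 14.00); distance from the point to it = 2.02 mm. The point is not inside any of the regions above, so it lies outside the cross-section (2.02 mm from the nearest boundary).

outside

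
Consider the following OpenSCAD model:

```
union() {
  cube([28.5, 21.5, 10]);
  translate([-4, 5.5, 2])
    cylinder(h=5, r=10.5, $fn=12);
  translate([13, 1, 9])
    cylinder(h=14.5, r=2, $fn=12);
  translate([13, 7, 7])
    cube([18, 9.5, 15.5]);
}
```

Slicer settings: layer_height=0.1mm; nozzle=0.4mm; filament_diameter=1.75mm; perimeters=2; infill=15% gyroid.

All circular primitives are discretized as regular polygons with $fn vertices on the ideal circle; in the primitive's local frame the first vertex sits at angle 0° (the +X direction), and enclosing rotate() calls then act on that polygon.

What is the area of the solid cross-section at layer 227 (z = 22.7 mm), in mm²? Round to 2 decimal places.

At z = 22.7 mm: the cube does not reach this height (z outside [0, 10]); the cylinder at (-4, 5.5) is absent (z outside [2, 7]); the r=2 cylinder at (13, 1) gives a regular 12-gon of circumradius 2 (constant along its height) (area = (12/2)·2.000²·sin(360°/12) = 12.00 mm²); the cube at (13, 7) is not intersected at this z (z outside [7, 22.5]); Combining (union): only the r=2 cylinder at (13, 1) is present, so the union is just that shape — area = 12.00 mm². Overall, the cross-section is a single solid region. Net area = 12.00 mm².

12.00 mm²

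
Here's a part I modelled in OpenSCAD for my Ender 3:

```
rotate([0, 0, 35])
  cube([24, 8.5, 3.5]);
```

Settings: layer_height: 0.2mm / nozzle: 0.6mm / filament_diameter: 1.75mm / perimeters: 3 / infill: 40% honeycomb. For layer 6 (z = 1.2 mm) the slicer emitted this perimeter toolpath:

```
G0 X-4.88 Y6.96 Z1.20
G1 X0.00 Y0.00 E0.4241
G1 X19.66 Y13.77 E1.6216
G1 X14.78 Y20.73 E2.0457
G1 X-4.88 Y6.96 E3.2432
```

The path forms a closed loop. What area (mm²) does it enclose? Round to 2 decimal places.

Apply the shoelace formula to the sequence of (X, Y) vertices; enclosed area = 204.03 mm².

204.03 mm²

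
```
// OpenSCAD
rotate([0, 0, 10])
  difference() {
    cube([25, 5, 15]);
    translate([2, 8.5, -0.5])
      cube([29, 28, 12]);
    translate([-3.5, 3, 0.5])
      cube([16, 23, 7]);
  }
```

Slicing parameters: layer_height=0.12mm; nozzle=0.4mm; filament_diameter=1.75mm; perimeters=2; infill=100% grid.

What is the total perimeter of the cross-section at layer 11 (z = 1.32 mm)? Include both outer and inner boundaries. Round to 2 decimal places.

60.00 mm

At z = 1.32 mm: the cube (footprint 25×5) is included at this height (perimeter 60.00 mm); the 29×28 cube at (2, 8.5) contributes its full rectangle (perimeter 114.00 mm); the cube at (-3.5, 3) (footprint 16×23) is included at this height (perimeter 78.00 mm); Subtracting the remaining from the first: starting from the 25×5 cube, the 29×28 cube at (2, 8.5) misses the remaining region (no effect); the 16×23 cube at (-3.5, 3) partially overlaps it — only the 25.00 mm² overlap (of its 368.00 mm²) is removed, clipping the outline — boundary = 60.00 mm; (rotated 10° about Z; rotation is an isometry so areas/perimeters/island counts are preserved). Overall, the cross-section is a single solid region. Total boundary length (outer) = 60.00 mm.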